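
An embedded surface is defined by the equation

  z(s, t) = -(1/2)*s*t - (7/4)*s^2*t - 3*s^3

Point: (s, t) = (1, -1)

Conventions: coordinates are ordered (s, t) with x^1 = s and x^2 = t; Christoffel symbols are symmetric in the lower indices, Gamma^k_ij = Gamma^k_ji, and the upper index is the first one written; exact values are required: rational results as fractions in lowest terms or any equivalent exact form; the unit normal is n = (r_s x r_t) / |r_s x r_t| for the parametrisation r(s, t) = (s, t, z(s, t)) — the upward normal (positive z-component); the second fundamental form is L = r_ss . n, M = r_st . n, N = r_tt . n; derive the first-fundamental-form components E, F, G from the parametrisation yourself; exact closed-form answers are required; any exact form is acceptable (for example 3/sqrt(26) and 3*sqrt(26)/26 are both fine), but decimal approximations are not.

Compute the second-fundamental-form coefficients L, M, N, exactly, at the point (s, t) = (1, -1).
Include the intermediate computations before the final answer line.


z_s = -5, z_t = -9/4, z_ss = -29/2, z_st = -4, z_tt = 0
E = 26, F = 45/4, G = 97/16; answer radicand W^2 = 497/16
unnormalised second-form numerators: l = -29/2, m = -4, n = 0; L = l/sqrt(497/16), and similarly M = m/sqrt(W^2), N = n/sqrt(W^2)

Answer: L = -58*sqrt(497)/497, M = -16*sqrt(497)/497, N = 0


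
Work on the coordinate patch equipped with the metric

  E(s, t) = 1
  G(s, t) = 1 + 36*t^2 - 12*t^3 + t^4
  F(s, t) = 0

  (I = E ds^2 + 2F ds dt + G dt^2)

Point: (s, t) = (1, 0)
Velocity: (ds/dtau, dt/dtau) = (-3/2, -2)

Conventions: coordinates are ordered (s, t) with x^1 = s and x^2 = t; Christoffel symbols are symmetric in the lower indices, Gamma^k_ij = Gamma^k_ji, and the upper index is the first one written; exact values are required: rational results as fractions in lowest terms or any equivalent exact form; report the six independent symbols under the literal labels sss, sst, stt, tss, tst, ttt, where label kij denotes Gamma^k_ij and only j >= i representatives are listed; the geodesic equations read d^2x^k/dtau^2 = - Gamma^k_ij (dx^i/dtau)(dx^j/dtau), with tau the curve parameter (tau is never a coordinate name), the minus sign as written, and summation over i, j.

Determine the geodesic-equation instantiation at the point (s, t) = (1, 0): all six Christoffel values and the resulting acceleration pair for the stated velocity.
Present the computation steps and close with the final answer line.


E = 1, F = 0, G = 1 at the point
E_s = 0, E_t = 0, F_s = 0, F_t = 0, G_s = 0, G_t = 0
EG - F^2 = 1;  g^inv = (1) * [[1, 0], [0, 1]]
first-kind symbols [ij,l] = (1/2)(d_i g_jl + d_j g_il - d_l g_ij): [ss,s] = E_s/2 = 0, [ss,t] = F_s - E_t/2 = 0, [st,s] = E_t/2 = 0, [st,t] = G_s/2 = 0, [tt,s] = F_t - G_s/2 = 0, [tt,t] = G_t/2 = 0
Gamma^s_ij = (G*[ij,s] - F*[ij,t])/(EG - F^2), Gamma^t_ij = (E*[ij,t] - F*[ij,s])/(EG - F^2)
Gamma_sss = 0, Gamma_sst = 0, Gamma_stt = 0, Gamma_tss = 0, Gamma_tst = 0, Gamma_ttt = 0
d^2s/dtau^2 = -(Gamma_sss*(-3/2)^2 + 2*Gamma_sst*(-3/2)*(-2) + Gamma_stt*(-2)^2) = 0
d^2t/dtau^2 = -(Gamma_tss*(-3/2)^2 + 2*Gamma_tst*(-3/2)*(-2) + Gamma_ttt*(-2)^2) = 0

Answer: Gamma_sss = 0, Gamma_sst = 0, Gamma_stt = 0, Gamma_tss = 0, Gamma_tst = 0, Gamma_ttt = 0; accelerations (d^2s/dtau^2, d^2t/dtau^2) = (0, 0)


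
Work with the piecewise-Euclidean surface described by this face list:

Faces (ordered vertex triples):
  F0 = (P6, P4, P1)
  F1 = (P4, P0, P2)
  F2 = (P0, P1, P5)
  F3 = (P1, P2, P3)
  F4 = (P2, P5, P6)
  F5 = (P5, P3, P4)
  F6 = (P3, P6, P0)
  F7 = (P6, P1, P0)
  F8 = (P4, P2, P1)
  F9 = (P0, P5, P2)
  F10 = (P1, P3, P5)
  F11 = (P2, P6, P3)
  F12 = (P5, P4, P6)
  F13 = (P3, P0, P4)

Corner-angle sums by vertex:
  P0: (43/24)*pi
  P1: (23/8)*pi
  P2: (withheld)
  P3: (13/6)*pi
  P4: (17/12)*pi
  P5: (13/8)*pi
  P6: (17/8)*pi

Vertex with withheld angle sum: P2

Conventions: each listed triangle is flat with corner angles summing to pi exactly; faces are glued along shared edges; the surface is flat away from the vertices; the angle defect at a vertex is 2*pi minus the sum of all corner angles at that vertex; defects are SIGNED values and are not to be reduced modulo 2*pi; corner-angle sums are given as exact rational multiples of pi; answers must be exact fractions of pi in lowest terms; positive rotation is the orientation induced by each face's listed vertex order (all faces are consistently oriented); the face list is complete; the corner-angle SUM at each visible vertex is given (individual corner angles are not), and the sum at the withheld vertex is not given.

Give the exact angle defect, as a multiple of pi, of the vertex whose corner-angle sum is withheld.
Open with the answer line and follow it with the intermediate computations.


Answer: defect(P2) = 0

V = 7, E = 21, F = 14; chi = V - E + F = 0
Gauss-Bonnet: total defect = 2*pi*chi = 0; visible defects sum to 0


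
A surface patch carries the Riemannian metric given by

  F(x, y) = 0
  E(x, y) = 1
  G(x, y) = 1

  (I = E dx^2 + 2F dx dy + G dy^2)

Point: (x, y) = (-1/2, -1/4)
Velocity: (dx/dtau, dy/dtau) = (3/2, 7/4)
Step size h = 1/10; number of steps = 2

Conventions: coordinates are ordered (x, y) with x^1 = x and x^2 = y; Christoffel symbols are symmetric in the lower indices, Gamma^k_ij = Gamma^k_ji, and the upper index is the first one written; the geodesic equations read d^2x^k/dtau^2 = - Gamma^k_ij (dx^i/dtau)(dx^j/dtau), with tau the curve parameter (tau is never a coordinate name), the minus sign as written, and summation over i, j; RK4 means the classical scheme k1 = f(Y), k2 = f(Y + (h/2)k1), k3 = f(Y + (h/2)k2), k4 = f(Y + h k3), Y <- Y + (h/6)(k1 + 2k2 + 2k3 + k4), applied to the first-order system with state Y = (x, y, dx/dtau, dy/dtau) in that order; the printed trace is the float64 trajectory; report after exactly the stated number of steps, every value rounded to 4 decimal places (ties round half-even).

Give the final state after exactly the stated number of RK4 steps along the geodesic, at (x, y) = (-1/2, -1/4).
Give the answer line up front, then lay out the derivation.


Answer: x = -0.2000, y = 0.1000, dx/dtau = 1.5000, dy/dtau = 1.7500

f(Y) = (dx/dtau, dy/dtau, -Gamma^x_ij Y'^i Y'^j, -Gamma^y_ij Y'^i Y'^j) with the Gammas evaluated at the stage position; h = 0.100000; intermediate values shown to 6 dp
step 0: x = -0.5000, y = -0.2500, dx/dtau = 1.5000, dy/dtau = 1.7500
step 1:
  k1: at (x, y) = (-0.500000, -0.250000), (dx/dtau, dy/dtau) = (1.500000, 1.750000); Gamma_xxx = 0.000000, Gamma_xxy = 0.000000, Gamma_xyy = 0.000000, Gamma_yxx = 0.000000, Gamma_yxy = 0.000000, Gamma_yyy = 0.000000; k1 = (1.500000, 1.750000, 0.000000, 0.000000)
  k2: at (x, y) = (-0.425000, -0.162500), (dx/dtau, dy/dtau) = (1.500000, 1.750000); Gamma_xxx = 0.000000, Gamma_xxy = 0.000000, Gamma_xyy = 0.000000, Gamma_yxx = 0.000000, Gamma_yxy = 0.000000, Gamma_yyy = 0.000000; k2 = (1.500000, 1.750000, 0.000000, 0.000000)
  k3: at (x, y) = (-0.425000, -0.162500), (dx/dtau, dy/dtau) = (1.500000, 1.750000); Gamma_xxx = 0.000000, Gamma_xxy = 0.000000, Gamma_xyy = 0.000000, Gamma_yxx = 0.000000, Gamma_yxy = 0.000000, Gamma_yyy = 0.000000; k3 = (1.500000, 1.750000, 0.000000, 0.000000)
  k4: at (x, y) = (-0.350000, -0.075000), (dx/dtau, dy/dtau) = (1.500000, 1.750000); Gamma_xxx = 0.000000, Gamma_xxy = 0.000000, Gamma_xyy = 0.000000, Gamma_yxx = 0.000000, Gamma_yxy = 0.000000, Gamma_yyy = 0.000000; k4 = (1.500000, 1.750000, 0.000000, 0.000000)
  Y <- Y + (h/6)(k1 + 2k2 + 2k3 + k4): x = -0.3500, y = -0.0750, dx/dtau = 1.5000, dy/dtau = 1.7500
step 2:
  k1: at (x, y) = (-0.350000, -0.075000), (dx/dtau, dy/dtau) = (1.500000, 1.750000); Gamma_xxx = 0.000000, Gamma_xxy = 0.000000, Gamma_xyy = 0.000000, Gamma_yxx = 0.000000, Gamma_yxy = 0.000000, Gamma_yyy = 0.000000; k1 = (1.500000, 1.750000, 0.000000, 0.000000)
  k2: at (x, y) = (-0.275000, 0.012500), (dx/dtau, dy/dtau) = (1.500000, 1.750000); Gamma_xxx = 0.000000, Gamma_xxy = 0.000000, Gamma_xyy = 0.000000, Gamma_yxx = 0.000000, Gamma_yxy = 0.000000, Gamma_yyy = 0.000000; k2 = (1.500000, 1.750000, 0.000000, 0.000000)
  k3: at (x, y) = (-0.275000, 0.012500), (dx/dtau, dy/dtau) = (1.500000, 1.750000); Gamma_xxx = 0.000000, Gamma_xxy = 0.000000, Gamma_xyy = 0.000000, Gamma_yxx = 0.000000, Gamma_yxy = 0.000000, Gamma_yyy = 0.000000; k3 = (1.500000, 1.750000, 0.000000, 0.000000)
  k4: at (x, y) = (-0.200000, 0.100000), (dx/dtau, dy/dtau) = (1.500000, 1.750000); Gamma_xxx = 0.000000, Gamma_xxy = 0.000000, Gamma_xyy = 0.000000, Gamma_yxx = 0.000000, Gamma_yxy = 0.000000, Gamma_yyy = 0.000000; k4 = (1.500000, 1.750000, 0.000000, 0.000000)
  Y <- Y + (h/6)(k1 + 2k2 + 2k3 + k4): x = -0.2000, y = 0.1000, dx/dtau = 1.5000, dy/dtau = 1.7500


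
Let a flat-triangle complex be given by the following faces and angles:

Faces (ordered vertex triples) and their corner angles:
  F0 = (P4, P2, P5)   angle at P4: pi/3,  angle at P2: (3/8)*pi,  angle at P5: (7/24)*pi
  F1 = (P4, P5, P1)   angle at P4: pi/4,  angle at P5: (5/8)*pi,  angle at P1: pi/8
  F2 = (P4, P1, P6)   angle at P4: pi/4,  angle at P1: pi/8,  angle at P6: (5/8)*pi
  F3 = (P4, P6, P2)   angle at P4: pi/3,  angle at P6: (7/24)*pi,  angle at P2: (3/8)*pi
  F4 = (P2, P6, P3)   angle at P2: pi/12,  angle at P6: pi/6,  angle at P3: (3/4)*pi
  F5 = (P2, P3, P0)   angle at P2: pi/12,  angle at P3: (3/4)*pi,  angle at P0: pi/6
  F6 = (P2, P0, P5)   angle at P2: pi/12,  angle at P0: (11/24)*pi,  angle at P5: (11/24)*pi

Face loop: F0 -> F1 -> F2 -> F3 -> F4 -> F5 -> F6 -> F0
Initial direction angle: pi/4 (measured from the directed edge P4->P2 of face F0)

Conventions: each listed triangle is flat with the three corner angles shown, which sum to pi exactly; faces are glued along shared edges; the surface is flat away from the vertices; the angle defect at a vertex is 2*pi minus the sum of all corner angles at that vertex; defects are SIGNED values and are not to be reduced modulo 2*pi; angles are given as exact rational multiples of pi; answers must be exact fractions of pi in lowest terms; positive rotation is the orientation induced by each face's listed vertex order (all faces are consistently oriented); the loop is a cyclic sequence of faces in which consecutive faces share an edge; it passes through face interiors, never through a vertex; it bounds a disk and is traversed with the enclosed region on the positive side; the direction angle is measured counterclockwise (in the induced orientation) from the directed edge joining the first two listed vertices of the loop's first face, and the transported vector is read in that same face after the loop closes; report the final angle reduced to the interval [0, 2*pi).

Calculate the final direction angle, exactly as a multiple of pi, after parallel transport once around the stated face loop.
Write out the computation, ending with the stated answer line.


enclosed vertex P2: corner angles sum to pi, defect = 2*pi - pi = pi
enclosed vertex P4: corner angles sum to (7/6)*pi, defect = 2*pi - (7/6)*pi = (5/6)*pi
the final direction is the initial angle plus the enclosed defects, taken mod 2*pi in the induced orientation
final angle = pi/4 + (11/6)*pi = pi/12 (mod 2*pi)

Answer: final direction angle = pi/12


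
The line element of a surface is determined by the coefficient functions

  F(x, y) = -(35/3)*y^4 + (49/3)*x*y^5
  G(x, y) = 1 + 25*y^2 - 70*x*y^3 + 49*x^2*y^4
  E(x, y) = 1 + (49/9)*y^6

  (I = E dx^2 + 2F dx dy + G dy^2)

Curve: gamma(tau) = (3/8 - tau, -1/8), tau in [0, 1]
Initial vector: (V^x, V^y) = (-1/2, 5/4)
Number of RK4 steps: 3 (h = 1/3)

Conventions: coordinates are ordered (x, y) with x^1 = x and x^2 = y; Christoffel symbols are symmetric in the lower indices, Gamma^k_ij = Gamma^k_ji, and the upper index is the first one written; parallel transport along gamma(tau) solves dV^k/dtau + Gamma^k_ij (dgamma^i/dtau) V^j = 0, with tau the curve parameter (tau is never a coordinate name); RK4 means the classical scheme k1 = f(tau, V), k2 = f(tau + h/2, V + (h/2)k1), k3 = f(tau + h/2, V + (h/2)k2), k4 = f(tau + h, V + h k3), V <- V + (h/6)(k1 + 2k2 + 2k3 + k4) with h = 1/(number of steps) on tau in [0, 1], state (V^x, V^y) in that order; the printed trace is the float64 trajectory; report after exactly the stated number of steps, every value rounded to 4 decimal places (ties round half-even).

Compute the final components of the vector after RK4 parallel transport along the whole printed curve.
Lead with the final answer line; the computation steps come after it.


Answer: V^x = -0.5005, V^y = 1.3123

gamma'(tau) = (-1, 0); f(tau, V)^k = -Gamma^k_ij(gamma(tau)) gamma'^i(tau) V^j; h = 1/3; intermediate values shown to 6 dp
curve data and Christoffel symbols at the stage parameters:
  tau = 0.000000: gamma = (0.375000, -0.125000), gamma' = (-1.000000, 0.000000); Gamma_xxx = 0.000000, Gamma_xxy = -0.000345, Gamma_xyy = 0.017856, Gamma_yxx = 0.000000, Gamma_yxy = 0.050461, Gamma_yyy = -2.609557
  tau = 0.166667: gamma = (0.208333, -0.125000), gamma' = (-1.000000, 0.000000); Gamma_xxx = 0.000000, Gamma_xxy = -0.000351, Gamma_xyy = 0.017221, Gamma_yxx = 0.000000, Gamma_yxy = 0.049908, Gamma_yyy = -2.447863
  tau = 0.333333: gamma = (0.041667, -0.125000), gamma' = (-1.000000, 0.000000); Gamma_xxx = 0.000000, Gamma_xxy = -0.000357, Gamma_xyy = 0.016556, Gamma_yxx = 0.000000, Gamma_yxy = 0.049312, Gamma_yyy = -2.287150
  tau = 0.500000: gamma = (-0.125000, -0.125000), gamma' = (-1.000000, 0.000000); Gamma_xxx = 0.000000, Gamma_xxy = -0.000363, Gamma_xyy = 0.015861, Gamma_yxx = 0.000000, Gamma_yxy = 0.048673, Gamma_yyy = -2.127700
  tau = 0.666667: gamma = (-0.291667, -0.125000), gamma' = (-1.000000, 0.000000); Gamma_xxx = 0.000000, Gamma_xxy = -0.000369, Gamma_xyy = 0.015136, Gamma_yxx = 0.000000, Gamma_yxy = 0.047988, Gamma_yyy = -1.969812
  tau = 0.833333: gamma = (-0.458333, -0.125000), gamma' = (-1.000000, 0.000000); Gamma_xxx = 0.000000, Gamma_xxy = -0.000375, Gamma_xyy = 0.014379, Gamma_yxx = 0.000000, Gamma_yxy = 0.047258, Gamma_yyy = -1.813801
  tau = 1.000000: gamma = (-0.625000, -0.125000), gamma' = (-1.000000, 0.000000); Gamma_xxx = 0.000000, Gamma_xxy = -0.000381, Gamma_xyy = 0.013591, Gamma_yxx = 0.000000, Gamma_yxy = 0.046480, Gamma_yyy = -1.659995
step 0: V^x = -0.5000, V^y = 1.2500
step 1: k1 = (-0.000432, 0.063076), k2 = (-0.000443, 0.062910), k3 = (-0.000443, 0.062908), k4 = (-0.000454, 0.062674); V <- V + (h/6)(k1 + 2k2 + 2k3 + k4): V^x = -0.5001, V^y = 1.2710
step 2: k1 = (-0.000454, 0.062674), k2 = (-0.000465, 0.062370), k3 = (-0.000465, 0.062368), k4 = (-0.000476, 0.061989); V <- V + (h/6)(k1 + 2k2 + 2k3 + k4): V^x = -0.5003, V^y = 1.2918
step 3: k1 = (-0.000476, 0.061989), k2 = (-0.000488, 0.061534), k3 = (-0.000488, 0.061530), k4 = (-0.000499, 0.060994); V <- V + (h/6)(k1 + 2k2 + 2k3 + k4): V^x = -0.5005, V^y = 1.3123


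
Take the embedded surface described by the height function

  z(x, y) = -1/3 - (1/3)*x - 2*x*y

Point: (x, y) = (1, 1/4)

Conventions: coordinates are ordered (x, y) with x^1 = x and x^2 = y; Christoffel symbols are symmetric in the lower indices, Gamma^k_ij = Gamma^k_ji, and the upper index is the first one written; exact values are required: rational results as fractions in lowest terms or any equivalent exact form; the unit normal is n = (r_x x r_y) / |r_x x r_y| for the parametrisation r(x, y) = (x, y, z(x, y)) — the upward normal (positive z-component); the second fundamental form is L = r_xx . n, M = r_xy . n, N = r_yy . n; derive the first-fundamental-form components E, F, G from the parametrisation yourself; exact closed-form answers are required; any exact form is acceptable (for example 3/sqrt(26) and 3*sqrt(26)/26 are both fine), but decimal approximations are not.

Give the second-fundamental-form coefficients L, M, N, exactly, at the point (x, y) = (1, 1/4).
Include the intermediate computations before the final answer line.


z_x = -5/6, z_y = -2, z_xx = 0, z_xy = -2, z_yy = 0
E = 61/36, F = 5/3, G = 5; answer radicand W^2 = 205/36
unnormalised second-form numerators: l = 0, m = -2, n = 0; L = l/sqrt(205/36), and similarly M = m/sqrt(W^2), N = n/sqrt(W^2)

Answer: L = 0, M = -12*sqrt(205)/205, N = 0


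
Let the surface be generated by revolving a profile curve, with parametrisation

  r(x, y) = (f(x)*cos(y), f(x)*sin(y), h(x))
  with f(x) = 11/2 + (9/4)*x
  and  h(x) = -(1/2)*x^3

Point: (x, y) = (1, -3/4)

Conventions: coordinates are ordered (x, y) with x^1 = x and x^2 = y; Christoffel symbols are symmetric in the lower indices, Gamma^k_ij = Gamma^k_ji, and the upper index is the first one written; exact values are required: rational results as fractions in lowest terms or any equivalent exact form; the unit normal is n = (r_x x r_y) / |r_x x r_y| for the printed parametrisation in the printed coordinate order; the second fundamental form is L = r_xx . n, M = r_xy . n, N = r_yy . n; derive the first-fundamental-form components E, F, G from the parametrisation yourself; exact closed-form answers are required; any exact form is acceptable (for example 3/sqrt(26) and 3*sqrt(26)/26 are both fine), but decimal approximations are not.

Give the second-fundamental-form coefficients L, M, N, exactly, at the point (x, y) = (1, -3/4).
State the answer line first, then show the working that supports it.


Answer: L = -9*sqrt(13)/13, M = 0, N = -31*sqrt(13)/26

f = 31/4, f' = 9/4, f'' = 0, h' = -3/2, h'' = -3
E = 117/16, F = 0, G = 961/16; answer radicand W^2 = 117/16
unnormalised second-form numerators: l = -27/4, m = 0, n = -93/8; L = l/sqrt(117/16), and similarly M = m/sqrt(W^2), N = n/sqrt(W^2)


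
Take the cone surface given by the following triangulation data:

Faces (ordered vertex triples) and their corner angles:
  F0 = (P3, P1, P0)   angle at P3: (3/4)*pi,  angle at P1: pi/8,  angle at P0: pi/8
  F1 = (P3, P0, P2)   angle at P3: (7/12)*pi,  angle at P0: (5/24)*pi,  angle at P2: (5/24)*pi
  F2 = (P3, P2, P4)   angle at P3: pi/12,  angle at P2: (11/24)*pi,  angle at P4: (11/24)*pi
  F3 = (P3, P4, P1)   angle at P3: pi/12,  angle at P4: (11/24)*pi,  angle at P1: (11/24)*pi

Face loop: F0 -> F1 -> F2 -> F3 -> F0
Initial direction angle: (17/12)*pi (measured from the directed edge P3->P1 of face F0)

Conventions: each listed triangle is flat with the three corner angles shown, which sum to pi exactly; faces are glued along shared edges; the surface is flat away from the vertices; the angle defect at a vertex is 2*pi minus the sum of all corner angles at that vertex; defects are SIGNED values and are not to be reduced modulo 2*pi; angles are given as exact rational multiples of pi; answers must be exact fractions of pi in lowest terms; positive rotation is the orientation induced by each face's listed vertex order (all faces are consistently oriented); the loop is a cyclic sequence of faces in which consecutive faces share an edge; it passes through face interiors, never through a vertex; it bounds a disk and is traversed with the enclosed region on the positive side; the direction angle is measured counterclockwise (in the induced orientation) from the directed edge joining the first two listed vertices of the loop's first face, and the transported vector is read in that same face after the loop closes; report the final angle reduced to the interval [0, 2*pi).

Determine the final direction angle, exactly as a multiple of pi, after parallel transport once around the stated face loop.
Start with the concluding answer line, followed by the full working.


Answer: final direction angle = (23/12)*pi

enclosed vertex P3: corner angles sum to (3/2)*pi, defect = 2*pi - (3/2)*pi = pi/2
by Gauss-Bonnet the loop rotates the vector by the enclosed defect sum (positive orientation, mod 2*pi)
final angle = (17/12)*pi + pi/2 = (23/12)*pi (mod 2*pi)


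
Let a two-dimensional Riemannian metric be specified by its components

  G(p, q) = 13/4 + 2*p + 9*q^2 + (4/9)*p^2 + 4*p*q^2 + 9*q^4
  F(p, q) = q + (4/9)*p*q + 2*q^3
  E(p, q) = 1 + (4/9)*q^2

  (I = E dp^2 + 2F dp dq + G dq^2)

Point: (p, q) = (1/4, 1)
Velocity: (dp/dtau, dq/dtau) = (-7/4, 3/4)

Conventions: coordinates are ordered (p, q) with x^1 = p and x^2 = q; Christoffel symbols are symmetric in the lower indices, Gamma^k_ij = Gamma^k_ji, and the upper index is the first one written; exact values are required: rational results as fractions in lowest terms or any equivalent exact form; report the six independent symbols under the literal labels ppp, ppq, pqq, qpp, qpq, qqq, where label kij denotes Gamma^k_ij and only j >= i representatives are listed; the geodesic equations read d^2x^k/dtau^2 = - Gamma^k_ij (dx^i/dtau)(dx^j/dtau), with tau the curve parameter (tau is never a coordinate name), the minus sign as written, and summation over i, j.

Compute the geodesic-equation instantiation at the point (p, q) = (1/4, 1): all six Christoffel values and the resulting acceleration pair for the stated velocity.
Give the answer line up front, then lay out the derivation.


Answer: Gamma_ppp = 0, Gamma_ppq = 4/209, Gamma_pqq = 36/209, Gamma_qpp = 0, Gamma_qpq = 28/209, Gamma_qqq = 252/209; accelerations (d^2p/dtau^2, d^2q/dtau^2) = (-39/836, -273/836)

E = 13/9, F = 28/9, G = 205/9 at the point
E_p = 0, E_q = 8/9, F_p = 4/9, F_q = 64/9, G_p = 56/9, G_q = 56
EG - F^2 = 209/9;  g^inv = (9/209) * [[205/9, -28/9], [-28/9, 13/9]]
first-kind symbols [ij,l] = (1/2)(d_i g_jl + d_j g_il - d_l g_ij): [pp,p] = E_p/2 = 0, [pp,q] = F_p - E_q/2 = 0, [pq,p] = E_q/2 = 4/9, [pq,q] = G_p/2 = 28/9, [qq,p] = F_q - G_p/2 = 4, [qq,q] = G_q/2 = 28
Gamma^p_ij = (G*[ij,p] - F*[ij,q])/(EG - F^2), Gamma^q_ij = (E*[ij,q] - F*[ij,p])/(EG - F^2)
Gamma_ppp = 0, Gamma_ppq = 4/209, Gamma_pqq = 36/209, Gamma_qpp = 0, Gamma_qpq = 28/209, Gamma_qqq = 252/209
d^2p/dtau^2 = -(Gamma_ppp*(-7/4)^2 + 2*Gamma_ppq*(-7/4)*(3/4) + Gamma_pqq*(3/4)^2) = -39/836
d^2q/dtau^2 = -(Gamma_qpp*(-7/4)^2 + 2*Gamma_qpq*(-7/4)*(3/4) + Gamma_qqq*(3/4)^2) = -273/836


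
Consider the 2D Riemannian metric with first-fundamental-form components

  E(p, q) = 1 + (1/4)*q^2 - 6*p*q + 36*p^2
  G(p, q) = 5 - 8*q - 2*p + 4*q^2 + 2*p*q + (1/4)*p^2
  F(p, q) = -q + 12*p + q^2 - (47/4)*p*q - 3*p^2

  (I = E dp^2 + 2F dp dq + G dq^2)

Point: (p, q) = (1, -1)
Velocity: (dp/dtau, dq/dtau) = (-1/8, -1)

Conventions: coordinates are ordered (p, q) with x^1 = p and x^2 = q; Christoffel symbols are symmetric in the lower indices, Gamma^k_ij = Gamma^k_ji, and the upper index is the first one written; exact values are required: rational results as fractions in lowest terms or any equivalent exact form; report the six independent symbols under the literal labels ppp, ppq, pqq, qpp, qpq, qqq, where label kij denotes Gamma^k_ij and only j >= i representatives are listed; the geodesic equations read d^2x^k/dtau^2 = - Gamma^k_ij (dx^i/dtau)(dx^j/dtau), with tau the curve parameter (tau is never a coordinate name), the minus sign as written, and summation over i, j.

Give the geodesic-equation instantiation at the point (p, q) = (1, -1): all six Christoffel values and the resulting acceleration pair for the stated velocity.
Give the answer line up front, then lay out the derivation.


Answer: Gamma_ppp = 26/37, Gamma_ppq = -13/222, Gamma_pqq = -26/111, Gamma_qpp = 14/37, Gamma_qpq = -7/222, Gamma_qqq = -14/111; accelerations (d^2p/dtau^2, d^2q/dtau^2) = (845/3552, 455/3552)

E = 173/4, F = 91/4, G = 53/4 at the point
E_p = 78, E_q = -13/2, F_p = 71/4, F_q = -59/4, G_p = -7/2, G_q = -14
EG - F^2 = 111/2;  g^inv = (2/111) * [[53/4, -91/4], [-91/4, 173/4]]
first-kind symbols [ij,l] = (1/2)(d_i g_jl + d_j g_il - d_l g_ij): [pp,p] = E_p/2 = 39, [pp,q] = F_p - E_q/2 = 21, [pq,p] = E_q/2 = -13/4, [pq,q] = G_p/2 = -7/4, [qq,p] = F_q - G_p/2 = -13, [qq,q] = G_q/2 = -7
Gamma^p_ij = (G*[ij,p] - F*[ij,q])/(EG - F^2), Gamma^q_ij = (E*[ij,q] - F*[ij,p])/(EG - F^2)
Gamma_ppp = 26/37, Gamma_ppq = -13/222, Gamma_pqq = -26/111, Gamma_qpp = 14/37, Gamma_qpq = -7/222, Gamma_qqq = -14/111
d^2p/dtau^2 = -(Gamma_ppp*(-1/8)^2 + 2*Gamma_ppq*(-1/8)*(-1) + Gamma_pqq*(-1)^2) = 845/3552
d^2q/dtau^2 = -(Gamma_qpp*(-1/8)^2 + 2*Gamma_qpq*(-1/8)*(-1) + Gamma_qqq*(-1)^2) = 455/3552


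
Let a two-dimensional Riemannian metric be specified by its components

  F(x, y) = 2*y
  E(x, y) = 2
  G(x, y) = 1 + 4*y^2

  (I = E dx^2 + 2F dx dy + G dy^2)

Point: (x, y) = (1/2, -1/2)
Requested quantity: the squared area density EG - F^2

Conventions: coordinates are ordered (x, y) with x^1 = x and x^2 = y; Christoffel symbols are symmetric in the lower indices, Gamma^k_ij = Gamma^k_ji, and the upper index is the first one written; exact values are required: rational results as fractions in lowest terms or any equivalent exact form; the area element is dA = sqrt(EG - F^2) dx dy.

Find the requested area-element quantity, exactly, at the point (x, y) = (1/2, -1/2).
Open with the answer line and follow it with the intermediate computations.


Answer: EG - F^2 = 3

E = 2, F = -1, G = 2; EG - F^2 = 3


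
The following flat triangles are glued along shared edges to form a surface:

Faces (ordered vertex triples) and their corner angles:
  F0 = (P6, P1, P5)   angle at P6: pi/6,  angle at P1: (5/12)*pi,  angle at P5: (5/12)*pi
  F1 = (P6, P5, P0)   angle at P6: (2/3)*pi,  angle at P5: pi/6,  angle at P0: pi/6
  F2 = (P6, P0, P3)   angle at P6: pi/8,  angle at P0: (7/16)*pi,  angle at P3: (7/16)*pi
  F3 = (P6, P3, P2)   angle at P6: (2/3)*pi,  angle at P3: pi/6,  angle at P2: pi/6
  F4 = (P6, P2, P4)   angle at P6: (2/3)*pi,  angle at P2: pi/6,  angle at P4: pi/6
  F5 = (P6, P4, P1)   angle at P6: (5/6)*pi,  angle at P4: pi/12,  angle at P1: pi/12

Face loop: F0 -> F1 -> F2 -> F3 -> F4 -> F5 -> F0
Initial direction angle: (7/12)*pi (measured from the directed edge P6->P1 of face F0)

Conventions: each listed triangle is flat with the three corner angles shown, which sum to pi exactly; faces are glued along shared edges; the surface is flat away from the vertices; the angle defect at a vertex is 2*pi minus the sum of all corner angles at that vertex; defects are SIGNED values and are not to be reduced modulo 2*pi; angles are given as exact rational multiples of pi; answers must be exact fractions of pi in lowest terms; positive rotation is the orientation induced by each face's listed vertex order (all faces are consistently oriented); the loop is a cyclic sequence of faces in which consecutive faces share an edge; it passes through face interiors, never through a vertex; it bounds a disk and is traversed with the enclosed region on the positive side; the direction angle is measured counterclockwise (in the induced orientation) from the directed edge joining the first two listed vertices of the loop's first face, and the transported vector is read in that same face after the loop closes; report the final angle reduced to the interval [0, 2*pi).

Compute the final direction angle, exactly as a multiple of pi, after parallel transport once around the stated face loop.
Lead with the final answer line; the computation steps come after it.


Answer: final direction angle = (35/24)*pi

enclosed vertex P6: corner angles sum to (25/8)*pi, defect = 2*pi - (25/8)*pi = (-9/8)*pi
final direction = starting direction + enclosed defect total, reduced mod 2*pi (induced orientation)
final angle = (7/12)*pi - (9/8)*pi = (35/24)*pi (mod 2*pi)


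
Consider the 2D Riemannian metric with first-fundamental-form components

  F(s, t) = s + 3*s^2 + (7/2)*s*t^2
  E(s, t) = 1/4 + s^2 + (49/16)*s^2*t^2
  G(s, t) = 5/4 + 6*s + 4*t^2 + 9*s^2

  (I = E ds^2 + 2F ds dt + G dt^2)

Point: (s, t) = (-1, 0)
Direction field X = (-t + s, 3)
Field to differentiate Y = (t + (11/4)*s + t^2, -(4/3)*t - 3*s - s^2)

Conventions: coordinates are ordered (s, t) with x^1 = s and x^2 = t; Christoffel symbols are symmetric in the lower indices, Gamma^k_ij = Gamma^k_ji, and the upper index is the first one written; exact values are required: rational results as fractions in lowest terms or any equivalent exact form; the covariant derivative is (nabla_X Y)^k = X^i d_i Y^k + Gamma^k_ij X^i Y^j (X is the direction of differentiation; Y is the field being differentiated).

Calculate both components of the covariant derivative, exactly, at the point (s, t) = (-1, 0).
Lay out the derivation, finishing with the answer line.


E = 5/4, F = 2, G = 17/4 at the point
E_s = -2, E_t = 0, F_s = -5, F_t = 0, G_s = -12, G_t = 0
EG - F^2 = 21/16;  g^inv = (16/21) * [[17/4, -2], [-2, 5/4]]
first-kind symbols [ij,l] = (1/2)(d_i g_jl + d_j g_il - d_l g_ij): [ss,s] = E_s/2 = -1, [ss,t] = F_s - E_t/2 = -5, [st,s] = E_t/2 = 0, [st,t] = G_s/2 = -6, [tt,s] = F_t - G_s/2 = 6, [tt,t] = G_t/2 = 0
Gamma^s_ij = (G*[ij,s] - F*[ij,t])/(EG - F^2), Gamma^t_ij = (E*[ij,t] - F*[ij,s])/(EG - F^2)
Gamma_sss = 92/21, Gamma_sst = 64/7, Gamma_stt = 136/7, Gamma_tss = -68/21, Gamma_tst = -40/7, Gamma_ttt = -64/7
X = (-1, 3), Y = (-11/4, 2) at the point

Answer: (nabla_X Y)^s = 2953/84, (nabla_X Y)^t = -172/21


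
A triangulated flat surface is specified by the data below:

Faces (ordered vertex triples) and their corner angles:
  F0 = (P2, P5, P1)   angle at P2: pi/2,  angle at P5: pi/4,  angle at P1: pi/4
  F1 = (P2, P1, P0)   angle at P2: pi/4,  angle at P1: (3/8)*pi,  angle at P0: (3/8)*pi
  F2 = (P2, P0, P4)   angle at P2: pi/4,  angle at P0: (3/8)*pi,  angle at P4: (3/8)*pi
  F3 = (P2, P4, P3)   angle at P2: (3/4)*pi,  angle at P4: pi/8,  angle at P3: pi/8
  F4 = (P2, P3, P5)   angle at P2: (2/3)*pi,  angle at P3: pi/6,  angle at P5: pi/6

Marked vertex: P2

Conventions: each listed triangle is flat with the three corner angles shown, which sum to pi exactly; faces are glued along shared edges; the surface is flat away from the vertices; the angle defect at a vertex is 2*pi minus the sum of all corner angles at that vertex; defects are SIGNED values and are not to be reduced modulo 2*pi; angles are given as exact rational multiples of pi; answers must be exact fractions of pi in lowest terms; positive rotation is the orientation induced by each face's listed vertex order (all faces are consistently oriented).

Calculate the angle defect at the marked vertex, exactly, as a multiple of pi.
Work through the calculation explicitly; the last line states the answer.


Sum of corner angles at P2: (29/12)*pi
defect = 2*pi - (29/12)*pi

Answer: defect(P2) = (-5/12)*pi


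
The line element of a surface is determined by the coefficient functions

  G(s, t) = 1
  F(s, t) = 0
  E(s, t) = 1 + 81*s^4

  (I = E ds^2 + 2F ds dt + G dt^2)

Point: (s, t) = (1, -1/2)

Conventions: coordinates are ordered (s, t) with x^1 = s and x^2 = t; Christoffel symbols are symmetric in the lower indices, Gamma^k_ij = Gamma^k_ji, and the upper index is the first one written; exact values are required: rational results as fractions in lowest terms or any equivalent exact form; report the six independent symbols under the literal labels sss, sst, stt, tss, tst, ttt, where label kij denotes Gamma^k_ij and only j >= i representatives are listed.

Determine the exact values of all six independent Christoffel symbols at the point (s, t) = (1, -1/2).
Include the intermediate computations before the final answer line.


E = 82, F = 0, G = 1 at the point
E_s = 324, E_t = 0, F_s = 0, F_t = 0, G_s = 0, G_t = 0
EG - F^2 = 82;  g^inv = (1/82) * [[1, 0], [0, 82]]
first-kind symbols [ij,l] = (1/2)(d_i g_jl + d_j g_il - d_l g_ij): [ss,s] = E_s/2 = 162, [ss,t] = F_s - E_t/2 = 0, [st,s] = E_t/2 = 0, [st,t] = G_s/2 = 0, [tt,s] = F_t - G_s/2 = 0, [tt,t] = G_t/2 = 0
Gamma^s_ij = (G*[ij,s] - F*[ij,t])/(EG - F^2), Gamma^t_ij = (E*[ij,t] - F*[ij,s])/(EG - F^2)

Answer: Gamma_sss = 81/41, Gamma_sst = 0, Gamma_stt = 0, Gamma_tss = 0, Gamma_tst = 0, Gamma_ttt = 0


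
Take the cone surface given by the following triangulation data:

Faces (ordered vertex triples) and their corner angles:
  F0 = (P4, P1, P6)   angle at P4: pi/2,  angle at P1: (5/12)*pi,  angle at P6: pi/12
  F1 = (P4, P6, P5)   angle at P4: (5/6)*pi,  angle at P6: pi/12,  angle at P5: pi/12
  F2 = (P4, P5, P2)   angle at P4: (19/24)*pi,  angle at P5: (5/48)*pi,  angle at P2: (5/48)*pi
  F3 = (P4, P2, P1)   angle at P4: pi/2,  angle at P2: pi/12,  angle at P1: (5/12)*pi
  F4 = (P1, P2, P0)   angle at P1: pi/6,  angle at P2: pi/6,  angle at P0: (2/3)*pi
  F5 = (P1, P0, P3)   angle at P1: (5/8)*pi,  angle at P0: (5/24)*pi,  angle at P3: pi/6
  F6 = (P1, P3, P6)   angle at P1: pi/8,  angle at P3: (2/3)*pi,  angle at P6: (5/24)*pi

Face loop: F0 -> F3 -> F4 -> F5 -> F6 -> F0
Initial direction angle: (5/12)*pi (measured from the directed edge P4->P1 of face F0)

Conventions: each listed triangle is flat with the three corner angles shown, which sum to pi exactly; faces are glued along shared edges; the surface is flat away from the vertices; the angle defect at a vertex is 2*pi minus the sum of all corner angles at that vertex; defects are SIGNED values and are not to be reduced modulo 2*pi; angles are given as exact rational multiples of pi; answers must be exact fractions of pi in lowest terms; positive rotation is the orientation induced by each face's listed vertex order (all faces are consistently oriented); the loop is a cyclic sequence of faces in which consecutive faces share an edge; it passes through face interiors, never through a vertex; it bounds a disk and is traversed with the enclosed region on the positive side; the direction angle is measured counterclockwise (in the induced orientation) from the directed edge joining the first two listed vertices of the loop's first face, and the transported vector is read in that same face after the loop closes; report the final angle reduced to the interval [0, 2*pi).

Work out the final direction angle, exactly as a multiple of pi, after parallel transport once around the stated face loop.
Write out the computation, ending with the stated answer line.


enclosed vertex P1: corner angles sum to (7/4)*pi, defect = 2*pi - (7/4)*pi = pi/4
the rotation equals the total enclosed defect, so the final angle is initial + defects (mod 2*pi)
final angle = (5/12)*pi + pi/4 = (2/3)*pi (mod 2*pi)

Answer: final direction angle = (2/3)*pi


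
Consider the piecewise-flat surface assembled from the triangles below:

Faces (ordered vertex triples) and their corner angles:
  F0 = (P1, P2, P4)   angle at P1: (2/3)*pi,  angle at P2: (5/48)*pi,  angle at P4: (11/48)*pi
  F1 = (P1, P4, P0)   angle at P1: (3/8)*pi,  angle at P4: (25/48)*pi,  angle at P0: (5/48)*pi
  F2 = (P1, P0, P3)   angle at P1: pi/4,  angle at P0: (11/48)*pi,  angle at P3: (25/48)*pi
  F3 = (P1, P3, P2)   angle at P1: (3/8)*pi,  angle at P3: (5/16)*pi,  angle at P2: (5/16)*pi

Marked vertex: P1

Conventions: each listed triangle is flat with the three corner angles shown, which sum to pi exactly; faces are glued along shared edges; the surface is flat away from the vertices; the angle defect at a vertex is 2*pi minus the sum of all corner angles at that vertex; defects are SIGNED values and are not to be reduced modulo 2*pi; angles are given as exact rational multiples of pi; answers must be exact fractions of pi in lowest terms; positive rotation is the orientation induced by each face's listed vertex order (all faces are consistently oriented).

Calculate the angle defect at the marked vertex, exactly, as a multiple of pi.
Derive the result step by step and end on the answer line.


Sum of corner angles at P1: (5/3)*pi
defect = 2*pi - (5/3)*pi

Answer: defect(P1) = pi/3


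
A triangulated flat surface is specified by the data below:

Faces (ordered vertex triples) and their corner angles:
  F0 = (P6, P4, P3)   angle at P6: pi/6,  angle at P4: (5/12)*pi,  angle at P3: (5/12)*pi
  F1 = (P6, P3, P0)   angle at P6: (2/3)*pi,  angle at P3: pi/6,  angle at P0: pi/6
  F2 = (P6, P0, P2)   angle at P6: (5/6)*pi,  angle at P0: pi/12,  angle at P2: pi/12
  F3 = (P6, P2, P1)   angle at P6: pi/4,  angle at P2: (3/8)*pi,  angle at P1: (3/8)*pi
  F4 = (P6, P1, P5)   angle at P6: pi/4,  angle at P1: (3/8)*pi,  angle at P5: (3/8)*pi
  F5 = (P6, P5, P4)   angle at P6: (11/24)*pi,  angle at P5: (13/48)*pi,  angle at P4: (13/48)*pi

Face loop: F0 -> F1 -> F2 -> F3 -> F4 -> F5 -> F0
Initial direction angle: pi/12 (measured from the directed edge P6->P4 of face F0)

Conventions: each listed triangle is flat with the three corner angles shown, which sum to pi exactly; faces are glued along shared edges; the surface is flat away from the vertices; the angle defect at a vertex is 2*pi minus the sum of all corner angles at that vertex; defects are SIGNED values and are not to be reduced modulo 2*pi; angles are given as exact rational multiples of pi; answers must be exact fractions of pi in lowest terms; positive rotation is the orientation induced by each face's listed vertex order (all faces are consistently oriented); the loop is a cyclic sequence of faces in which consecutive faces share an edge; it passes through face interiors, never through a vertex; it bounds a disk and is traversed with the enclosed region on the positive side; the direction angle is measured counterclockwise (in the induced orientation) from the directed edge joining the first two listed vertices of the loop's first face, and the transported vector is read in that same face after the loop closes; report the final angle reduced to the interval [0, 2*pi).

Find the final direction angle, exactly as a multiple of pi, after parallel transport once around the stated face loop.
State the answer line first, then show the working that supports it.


Answer: final direction angle = (35/24)*pi

enclosed vertex P6: corner angles sum to (21/8)*pi, defect = 2*pi - (21/8)*pi = (-5/8)*pi
final direction = starting direction + enclosed defect total, reduced mod 2*pi (induced orientation)
final angle = pi/12 - (5/8)*pi = (35/24)*pi (mod 2*pi)


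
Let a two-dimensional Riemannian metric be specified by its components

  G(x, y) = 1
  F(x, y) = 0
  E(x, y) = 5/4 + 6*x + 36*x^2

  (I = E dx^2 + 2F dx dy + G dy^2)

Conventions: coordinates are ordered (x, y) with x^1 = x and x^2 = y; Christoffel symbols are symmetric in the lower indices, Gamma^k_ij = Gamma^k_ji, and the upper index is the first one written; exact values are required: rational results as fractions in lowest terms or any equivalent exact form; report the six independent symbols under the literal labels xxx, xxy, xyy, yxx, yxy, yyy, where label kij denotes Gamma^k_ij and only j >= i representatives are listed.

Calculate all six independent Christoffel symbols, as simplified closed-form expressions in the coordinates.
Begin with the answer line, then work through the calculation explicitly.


Answer: Gamma_xxx = (144*x + 12)/(144*x^2 + 24*x + 5), Gamma_xxy = 0, Gamma_xyy = 0, Gamma_yxx = 0, Gamma_yxy = 0, Gamma_yyy = 0

E = 5/4 + 6*x + 36*x^2; F = 0; G = 1
Gamma^k_ij = (1/2) g^{kl} (d_i g_jl + d_j g_il - d_l g_ij), with g^inv = (1/(EG-F^2)) [[G, -F], [-F, E]]
first partials: E_x = 6 + 72*x, E_y = 0, F_x = 0, F_y = 0, G_x = 0, G_y = 0
D = EG - F^2 = 5/4 + 6*x + 36*x^2
expanded: Gamma^x_xx = (G E_x - 2F F_x + F E_y)/(2D), Gamma^x_xy = (G E_y - F G_x)/(2D), Gamma^x_yy = (2G F_y - G G_x - F G_y)/(2D), Gamma^y_xx = (2E F_x - E E_y - F E_x)/(2D), Gamma^y_xy = (E G_x - F E_y)/(2D), Gamma^y_yy = (E G_y - 2F F_y + F G_x)/(2D); substitute and cancel common factors


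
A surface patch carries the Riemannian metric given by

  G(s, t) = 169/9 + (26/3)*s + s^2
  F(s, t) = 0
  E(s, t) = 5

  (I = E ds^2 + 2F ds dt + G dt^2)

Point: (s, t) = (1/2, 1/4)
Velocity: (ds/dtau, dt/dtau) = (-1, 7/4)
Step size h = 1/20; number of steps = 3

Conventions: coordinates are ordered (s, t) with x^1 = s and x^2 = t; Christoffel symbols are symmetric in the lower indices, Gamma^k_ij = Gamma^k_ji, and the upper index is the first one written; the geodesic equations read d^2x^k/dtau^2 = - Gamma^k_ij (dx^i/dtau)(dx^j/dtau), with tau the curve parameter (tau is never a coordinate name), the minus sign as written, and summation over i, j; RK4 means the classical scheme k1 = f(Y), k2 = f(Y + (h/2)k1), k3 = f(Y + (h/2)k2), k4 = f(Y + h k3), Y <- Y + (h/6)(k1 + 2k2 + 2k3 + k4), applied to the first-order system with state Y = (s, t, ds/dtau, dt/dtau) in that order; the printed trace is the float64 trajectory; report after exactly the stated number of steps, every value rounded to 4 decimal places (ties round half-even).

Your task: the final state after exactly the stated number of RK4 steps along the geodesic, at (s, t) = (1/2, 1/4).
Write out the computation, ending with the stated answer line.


f(Y) = (ds/dtau, dt/dtau, -Gamma^s_ij Y'^i Y'^j, -Gamma^t_ij Y'^i Y'^j) with the Gammas evaluated at the stage position; h = 0.050000; intermediate values shown to 6 dp
step 0: s = 0.5000, t = 0.2500, ds/dtau = -1.0000, dt/dtau = 1.7500
step 1:
  k1: at (s, t) = (0.500000, 0.250000), (ds/dtau, dt/dtau) = (-1.000000, 1.750000); Gamma_sss = 0.000000, Gamma_sst = 0.000000, Gamma_stt = -0.966667, Gamma_tss = 0.000000, Gamma_tst = 0.206897, Gamma_ttt = 0.000000; k1 = (-1.000000, 1.750000, 2.960417, 0.724138)
  k2: at (s, t) = (0.475000, 0.293750), (ds/dtau, dt/dtau) = (-0.925990, 1.768103); Gamma_sss = 0.000000, Gamma_sst = 0.000000, Gamma_stt = -0.961667, Gamma_tss = 0.000000, Gamma_tst = 0.207972, Gamma_ttt = 0.000000; k2 = (-0.925990, 1.768103, 3.006353, 0.681003)
  k3: at (s, t) = (0.476850, 0.294203), (ds/dtau, dt/dtau) = (-0.924841, 1.767025); Gamma_sss = 0.000000, Gamma_sst = 0.000000, Gamma_stt = -0.962037, Gamma_tss = 0.000000, Gamma_tst = 0.207892, Gamma_ttt = 0.000000; k3 = (-0.924841, 1.767025, 3.003842, 0.679482)
  k4: at (s, t) = (0.453758, 0.338351), (ds/dtau, dt/dtau) = (-0.849808, 1.783974); Gamma_sss = 0.000000, Gamma_sst = 0.000000, Gamma_stt = -0.957418, Gamma_tss = 0.000000, Gamma_tst = 0.208895, Gamma_ttt = 0.000000; k4 = (-0.849808, 1.783974, 3.047045, 0.633385)
  Y <- Y + (h/6)(k1 + 2k2 + 2k3 + k4): s = 0.4537, t = 0.3384, ds/dtau = -0.8498, dt/dtau = 1.7840
step 2:
  k1: at (s, t) = (0.453738, 0.338369), (ds/dtau, dt/dtau) = (-0.849768, 1.783987); Gamma_sss = 0.000000, Gamma_sst = 0.000000, Gamma_stt = -0.957414, Gamma_tss = 0.000000, Gamma_tst = 0.208896, Gamma_ttt = 0.000000; k1 = (-0.849768, 1.783987, 3.047077, 0.633362)
  k2: at (s, t) = (0.432494, 0.382968), (ds/dtau, dt/dtau) = (-0.773591, 1.799822); Gamma_sss = 0.000000, Gamma_sst = 0.000000, Gamma_stt = -0.953165, Gamma_tss = 0.000000, Gamma_tst = 0.209827, Gamma_ttt = 0.000000; k2 = (-0.773591, 1.799822, 3.087643, 0.584296)
  k3: at (s, t) = (0.434398, 0.383364), (ds/dtau, dt/dtau) = (-0.772577, 1.798595); Gamma_sss = 0.000000, Gamma_sst = 0.000000, Gamma_stt = -0.953546, Gamma_tss = 0.000000, Gamma_tst = 0.209743, Gamma_ttt = 0.000000; k3 = (-0.772577, 1.798595, 3.084668, 0.582899)
  k4: at (s, t) = (0.415109, 0.428298), (ds/dtau, dt/dtau) = (-0.695535, 1.813132); Gamma_sss = 0.000000, Gamma_sst = 0.000000, Gamma_stt = -0.949688, Gamma_tss = 0.000000, Gamma_tst = 0.210595, Gamma_ttt = 0.000000; k4 = (-0.695535, 1.813132, 3.122052, 0.531162)
  Y <- Y + (h/6)(k1 + 2k2 + 2k3 + k4): s = 0.4151, t = 0.4283, ds/dtau = -0.6955, dt/dtau = 1.8131
step 3:
  k1: at (s, t) = (0.415091, 0.428318), (ds/dtau, dt/dtau) = (-0.695487, 1.813145); Gamma_sss = 0.000000, Gamma_sst = 0.000000, Gamma_stt = -0.949685, Gamma_tss = 0.000000, Gamma_tst = 0.210596, Gamma_ttt = 0.000000; k1 = (-0.695487, 1.813145, 3.122084, 0.531131)
  k2: at (s, t) = (0.397704, 0.473647), (ds/dtau, dt/dtau) = (-0.617435, 1.826423); Gamma_sss = 0.000000, Gamma_sst = 0.000000, Gamma_stt = -0.946207, Gamma_tss = 0.000000, Gamma_tst = 0.211370, Gamma_ttt = 0.000000; k2 = (-0.617435, 1.826423, 3.156380, 0.476723)
  k3: at (s, t) = (0.399655, 0.473979), (ds/dtau, dt/dtau) = (-0.616577, 1.825063); Gamma_sss = 0.000000, Gamma_sst = 0.000000, Gamma_stt = -0.946598, Gamma_tss = 0.000000, Gamma_tst = 0.211283, Gamma_ttt = 0.000000; k3 = (-0.616577, 1.825063, 3.152980, 0.475510)
  k4: at (s, t) = (0.384262, 0.519571), (ds/dtau, dt/dtau) = (-0.537838, 1.836921); Gamma_sss = 0.000000, Gamma_sst = 0.000000, Gamma_stt = -0.943519, Gamma_tss = 0.000000, Gamma_tst = 0.211972, Gamma_ttt = 0.000000; k4 = (-0.537838, 1.836921, 3.183695, 0.418843)
  Y <- Y + (h/6)(k1 + 2k2 + 2k3 + k4): s = 0.3842, t = 0.5196, ds/dtau = -0.5378, dt/dtau = 1.8369

Answer: s = 0.3842, t = 0.5196, ds/dtau = -0.5378, dt/dtau = 1.8369
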